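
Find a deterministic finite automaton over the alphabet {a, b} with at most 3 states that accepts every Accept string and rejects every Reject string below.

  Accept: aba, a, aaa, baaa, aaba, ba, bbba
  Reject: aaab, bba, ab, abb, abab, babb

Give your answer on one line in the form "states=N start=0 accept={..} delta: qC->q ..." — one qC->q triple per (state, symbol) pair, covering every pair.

states=3 start=0 accept={0} delta: 0a->0 0b->1 1a->0 1b->2 2a->1 2b->0

State merging on the prefix tree: take the shortest (then alphabetical) example prefix whose next move is undefined and point that move at state 0, else 1, else 2, ...; a target is out if some Accept/Reject pair would then sit in one state with the same input left (inseparable). If every existing state is out, open a new one.
a: 0a undefined. 0a->0: ok.
b: 0b undefined. 0b->0: no, aba/aaab meet in 0. Open state 1: 0b->1.
ba: 1a undefined. 1a->0: ok.
bb: 1b undefined. 1b->0: no, aba/bba meet in 0. 1b->1: no, aba/bba meet in 0. Open state 2: 1b->2.
bba: 2a undefined. 2a->0: no, aba/bba meet in 0. 2a->1: ok.
bbb: 2b undefined. 2b->0: ok.
All examples now run through 3 states with every (state, symbol) defined. Accept strings end in {0}, Reject strings end in {1,2}; accept={0}.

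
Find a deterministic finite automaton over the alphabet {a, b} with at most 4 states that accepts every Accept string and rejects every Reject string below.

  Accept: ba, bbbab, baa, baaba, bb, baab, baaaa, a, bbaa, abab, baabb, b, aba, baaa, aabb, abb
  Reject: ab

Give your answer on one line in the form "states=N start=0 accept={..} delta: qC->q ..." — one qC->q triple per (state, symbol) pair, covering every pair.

State merging on the prefix tree: take the shortest (then alphabetical) example prefix whose next move is undefined and point that move at state 0, else 1, else 2, ...; a target is out if some Accept/Reject pair would then sit in one state with the same input left (inseparable). If every existing state is out, open a new one.
a: 0a undefined. 0a->0: no, b/ab meet in 0 with "b" left. Open state 1: 0a->1.
b: 0b undefined. 0b->0: no, bbbab/ab meet in 1 with "b" left. 0b->1: no, bb/ab meet in 1 with "b" left. Open state 2: 0b->2.
aa: 1a undefined. 1a->0: ok.
ab: 1b undefined. 1b->0: no, abab/ab meet in 0. 1b->1: no, a/ab meet in 1. 1b->2: no, b/ab meet in 2. Open state 3: 1b->3.
ba: 2a undefined. 2a->0: no, baab/ab meet in 3. 2a->1: ok.
bb: 2b undefined. 2b->0: no, bbbab/ab meet in 3. 2b->1: ok.
aba: 3a undefined. 3a->0: ok.
abb: 3b undefined. 3b->0: ok.
All examples now run through 4 states with every (state, symbol) defined. Accept strings end in {0,1,2}, Reject strings end in {3}; accept={0,1,2}.

states=4 start=0 accept={0,1,2} delta: 0a->1 0b->2 1a->0 1b->3 2a->1 2b->1 3a->0 3b->0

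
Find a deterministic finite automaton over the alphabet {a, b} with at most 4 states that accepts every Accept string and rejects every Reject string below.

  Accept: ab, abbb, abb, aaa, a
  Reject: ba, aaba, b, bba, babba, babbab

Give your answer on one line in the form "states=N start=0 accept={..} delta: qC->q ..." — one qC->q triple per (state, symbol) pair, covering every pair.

states=3 start=0 accept={1} delta: 0a->1 0b->2 1a->0 1b->1 2a->0 2b->1

Grow the machine one transition at a time. Run the examples from 0; the earliest place one falls off (shortest prefix, ties alphabetical) gets sent to the lowest-numbered state that keeps every Accept/Reject pair distinguishable — a pair clashes when both reach the same state with identical unread suffix — and to a fresh state only if none does.
a: 0a undefined. 0a->0: no, ab/b meet in 0 with "b" left. Open state 1: 0a->1.
b: 0b undefined. 0b->0: no, a/ba meet in 1. 0b->1: no, a/b meet in 1. Open state 2: 0b->2.
aa: 1a undefined. 1a->0: ok.
ab: 1b undefined. 1b->0: no, abb/b meet in 2. 1b->1: ok.
ba: 2a undefined. 2a->0: ok.
bb: 2b undefined. 2b->0: no, ab/bba meet in 1. 2b->1: ok.
All examples now run through 3 states with every (state, symbol) defined. Accept strings end in {1}, Reject strings end in {0,2}; accept={1}.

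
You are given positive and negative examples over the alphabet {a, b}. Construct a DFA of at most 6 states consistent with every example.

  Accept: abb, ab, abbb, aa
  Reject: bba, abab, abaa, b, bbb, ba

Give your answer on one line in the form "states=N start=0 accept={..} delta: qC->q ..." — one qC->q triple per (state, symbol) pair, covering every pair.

states=3 start=0 accept={2} delta: 0a->1 0b->0 1a->2 1b->2 2a->0 2b->2

Fold the examples into a partial DFA from state 0: repeatedly fix the first undefined (state, symbol) met by the shortest-then-alphabetical prefix, trying targets in increasing order and rejecting any under which an Accept and a Reject string meet in one state with the same remainder; add a state when all current targets are rejected. Accepting states are where Accept strings end.
a: 0a undefined. 0a->0: no, ab/b meet in 0 with "b" left. Open state 1: 0a->1.
b: 0b undefined. 0b->0: ok.
aa: 1a undefined. 1a->0: no, aa/b meet in 0. 1a->1: no, aa/bba meet in 1. Open state 2: 1a->2.
ab: 1b undefined. 1b->0: no, abb/abab meet in 0. 1b->1: no, abb/bba meet in 1. 1b->2: ok.
aba: 2a undefined. 2a->0: ok.
abb: 2b undefined. 2b->0: no, abb/abab meet in 0. 2b->1: no, abb/bba meet in 1. 2b->2: ok.
All examples now run through 3 states with every (state, symbol) defined. Accept strings end in {2}, Reject strings end in {0,1}; accept={2}.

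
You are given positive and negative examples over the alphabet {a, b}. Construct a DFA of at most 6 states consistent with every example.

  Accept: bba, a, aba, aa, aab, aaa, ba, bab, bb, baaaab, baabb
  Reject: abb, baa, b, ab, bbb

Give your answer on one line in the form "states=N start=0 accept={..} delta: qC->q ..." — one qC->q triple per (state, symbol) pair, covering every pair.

Grow the machine one transition at a time. Run the examples from 0; the earliest place one falls off (shortest prefix, ties alphabetical) gets sent to the lowest-numbered state that keeps every Accept/Reject pair distinguishable — a pair clashes when both reach the same state with identical unread suffix — and to a fresh state only if none does.
a: 0a undefined. 0a->0: no, aab/b meet in 0 with "b" left. Open state 1: 0a->1.
b: 0b undefined. 0b->0: no, aa/baa meet in 1 with "a" left. 0b->1: no, a/b meet in 1. Open state 2: 0b->2.
aa: 1a undefined. 1a->0: no, aab/b meet in 2. 1a->1: no, aab/ab meet in 1 with "b" left. 1a->2: no, aa/b meet in 2. Open state 3: 1a->3.
ab: 1b undefined. 1b->0: ok.
ba: 2a undefined. 2a->0: no, a/baa meet in 1. 2a->1: no, aa/baa meet in 3. 2a->2: no, ba/abb meet in 2. 2a->3: no, aaa/baa meet in 3 with "a" left. Open state 4: 2a->4.
bb: 2b undefined. 2b->0: no, bb/ab meet in 0. 2b->1: ok.
aaa: 3a undefined. 3a->0: no, aaa/ab meet in 0. 3a->1: ok.
aab: 3b undefined. 3b->0: no, aab/ab meet in 0. 3b->1: ok.
baa: 4a undefined. 4a->0: ok.
bab: 4b undefined. 4b->0: no, bab/baa meet in 0. 4b->1: ok.
All examples now run through 5 states with every (state, symbol) defined. Accept strings end in {1,3,4}, Reject strings end in {0,2}; accept={1,3,4}.

states=5 start=0 accept={1,3,4} delta: 0a->1 0b->2 1a->3 1b->0 2a->4 2b->1 3a->1 3b->1 4a->0 4b->1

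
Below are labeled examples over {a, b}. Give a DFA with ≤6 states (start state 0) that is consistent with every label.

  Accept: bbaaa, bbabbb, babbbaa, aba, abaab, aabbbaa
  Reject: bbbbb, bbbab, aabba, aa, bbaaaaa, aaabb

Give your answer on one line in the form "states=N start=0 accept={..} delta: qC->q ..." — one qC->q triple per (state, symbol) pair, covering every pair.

Grow the machine one transition at a time. Run the examples from 0; the earliest place one falls off (shortest prefix, ties alphabetical) gets sent to the lowest-numbered state that keeps every Accept/Reject pair distinguishable — a pair clashes when both reach the same state with identical unread suffix — and to a fresh state only if none does.
a: 0a undefined. 0a->0: ok.
b: 0b undefined. 0b->0: no, bbaaa/bbbbb meet in 0. Open state 1: 0b->1.
ba: 1a undefined. 1a->0: no, aba/aa meet in 0. 1a->1: no, abaab/aaabb meet in 1 with "b" left. Open state 2: 1a->2.
bb: 1b undefined. 1b->0: no, bbaaa/aabba meet in 0. 1b->1: no, aba/aabba meet in 2. 1b->2: no, aba/aaabb meet in 2. Open state 3: 1b->3.
bab: 2b undefined. 2b->0: ok.
bba: 3a undefined. 3a->0: no, bbaaa/aabba meet in 0. 3a->1: ok.
bbb: 3b undefined. 3b->0: no, bbabbb/bbbab meet in 1. 3b->1: no, bbabbb/aaabb meet in 3. 3b->2: no, bbabbb/aa meet in 0. 3b->3: no, bbabbb/bbbbb meet in 3. Open state 4: 3b->4.
abaa: 2a undefined. 2a->0: no, bbaaa/aa meet in 0. 2a->1: no, bbaaa/aabba meet in 1. 2a->2: no, bbaaa/bbaaaaa meet in 2. 2a->3: no, bbaaa/aaabb meet in 3. 2a->4: no, aabbbaa/bbaaaaa meet in 4 with "aa" left. Open state 5: 2a->5.
bbba: 4a undefined. 4a->0: no, aabbbaa/aa meet in 0. 4a->1: ok.
bbbb: 4b undefined. 4b->0: no, bbabbb/aa meet in 0. 4b->1: no, bbabbb/aabba meet in 1. 4b->2: ok.
abaab: 5b undefined. 5b->0: no, abaab/bbbbb meet in 0. 5b->1: no, abaab/aabba meet in 1. 5b->2: ok.
bbaaaa: 5a undefined. 5a->0: ok.
All examples now run through 6 states with every (state, symbol) defined. Accept strings end in {2,5}, Reject strings end in {0,1,3}; accept={2,5}.

states=6 start=0 accept={2,5} delta: 0a->0 0b->1 1a->2 1b->3 2a->5 2b->0 3a->1 3b->4 4a->1 4b->2 5a->0 5b->2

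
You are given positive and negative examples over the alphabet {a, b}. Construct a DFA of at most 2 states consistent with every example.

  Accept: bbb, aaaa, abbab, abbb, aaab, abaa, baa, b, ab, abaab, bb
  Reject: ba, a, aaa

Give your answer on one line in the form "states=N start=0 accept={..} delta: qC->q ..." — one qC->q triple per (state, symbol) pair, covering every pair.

states=2 start=0 accept={0} delta: 0a->1 0b->0 1a->0 1b->0

State merging on the prefix tree: take the shortest (then alphabetical) example prefix whose next move is undefined and point that move at state 0, else 1, else 2, ...; a target is out if some Accept/Reject pair would then sit in one state with the same input left (inseparable). If every existing state is out, open a new one.
a: 0a undefined. 0a->0: no, aaaa/a meet in 0. Open state 1: 0a->1.
b: 0b undefined. 0b->0: ok.
aa: 1a undefined. 1a->0: ok.
ab: 1b undefined. 1b->0: ok.
All examples now run through 2 states with every (state, symbol) defined. Accept strings end in {0}, Reject strings end in {1}; accept={0}.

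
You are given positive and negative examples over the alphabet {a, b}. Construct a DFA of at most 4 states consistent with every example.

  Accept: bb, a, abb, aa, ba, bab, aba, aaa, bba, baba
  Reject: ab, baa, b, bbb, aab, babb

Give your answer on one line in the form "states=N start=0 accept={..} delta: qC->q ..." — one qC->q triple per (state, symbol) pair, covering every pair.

states=3 start=0 accept={0,2} delta: 0a->0 0b->1 1a->2 1b->0 2a->1 2b->0

Fold the examples into a partial DFA from state 0: repeatedly fix the first undefined (state, symbol) met by the shortest-then-alphabetical prefix, trying targets in increasing order and rejecting any under which an Accept and a Reject string meet in one state with the same remainder; add a state when all current targets are rejected. Accepting states are where Accept strings end.
a: 0a undefined. 0a->0: ok.
b: 0b undefined. 0b->0: no, bb/ab meet in 0. Open state 1: 0b->1.
ba: 1a undefined. 1a->0: no, bb/babb meet in 1 with "b" left. 1a->1: no, ba/ab meet in 1. Open state 2: 1a->2.
bb: 1b undefined. 1b->0: ok.
baa: 2a undefined. 2a->0: no, bb/baa meet in 0. 2a->1: ok.
bab: 2b undefined. 2b->0: ok.
All examples now run through 3 states with every (state, symbol) defined. Accept strings end in {0,2}, Reject strings end in {1}; accept={0,2}.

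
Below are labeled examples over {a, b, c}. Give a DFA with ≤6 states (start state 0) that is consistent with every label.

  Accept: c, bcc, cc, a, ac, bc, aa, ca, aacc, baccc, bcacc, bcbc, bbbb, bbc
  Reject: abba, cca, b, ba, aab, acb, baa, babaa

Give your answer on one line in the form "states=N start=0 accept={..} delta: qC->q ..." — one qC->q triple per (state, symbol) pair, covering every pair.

Grow the machine one transition at a time. Run the examples from 0; the earliest place one falls off (shortest prefix, ties alphabetical) gets sent to the lowest-numbered state that keeps every Accept/Reject pair distinguishable — a pair clashes when both reach the same state with identical unread suffix — and to a fresh state only if none does.
a: 0a undefined. 0a->0: ok.
b: 0b undefined. 0b->0: no, a/abba meet in 0. Open state 1: 0b->1.
c: 0c undefined. 0c->0: no, c/cca meet in 0. 0c->1: no, c/b meet in 1. Open state 2: 0c->2.
ba: 1a undefined. 1a->0: no, a/ba meet in 0. 1a->1: ok.
bb: 1b undefined. 1b->0: no, a/abba meet in 0. 1b->1: no, bbbb/abba meet in 1. 1b->2: no, ca/abba meet in 2 with "a" left. Open state 3: 1b->3.
bc: 1c undefined. 1c->0: ok.
ca: 2a undefined. 2a->0: ok.
cc: 2c undefined. 2c->0: no, cc/cca meet in 0. 2c->1: no, cc/cca meet in 1. 2c->2: no, a/cca meet in 0. 2c->3: ok.
acb: 2b undefined. 2b->0: no, a/acb meet in 0. 2b->1: ok.
bbb: 3b undefined. 3b->0: no, bbbb/b meet in 1. 3b->1: ok.
bbc: 3c undefined. 3c->0: ok.
cca: 3a undefined. 3a->0: no, a/abba meet in 0. 3a->1: ok.
All examples now run through 4 states with every (state, symbol) defined. Accept strings end in {0,2,3}, Reject strings end in {1}; accept={0,2,3}.

states=4 start=0 accept={0,2,3} delta: 0a->0 0b->1 0c->2 1a->1 1b->3 1c->0 2a->0 2b->1 2c->3 3a->1 3b->1 3c->0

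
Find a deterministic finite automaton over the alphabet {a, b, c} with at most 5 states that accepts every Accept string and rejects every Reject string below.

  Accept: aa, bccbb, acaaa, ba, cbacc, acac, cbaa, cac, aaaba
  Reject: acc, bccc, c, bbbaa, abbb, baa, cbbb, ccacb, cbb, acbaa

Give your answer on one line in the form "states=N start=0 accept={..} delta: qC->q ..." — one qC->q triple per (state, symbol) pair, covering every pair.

Grow the machine one transition at a time. Run the examples from 0; the earliest place one falls off (shortest prefix, ties alphabetical) gets sent to the lowest-numbered state that keeps every Accept/Reject pair distinguishable — a pair clashes when both reach the same state with identical unread suffix — and to a fresh state only if none does.
a: 0a undefined. 0a->0: no, cbaa/acbaa meet in 0 with "cbaa" left. Open state 1: 0a->1.
b: 0b undefined. 0b->0: no, aa/bbbaa meet in 1 with "a" left. 0b->1: ok.
c: 0c undefined. 0c->0: no, cbaa/baa meet in 1 with "aa" left. 0c->1: ok.
aa: 1a undefined. 1a->0: no, cac/c meet in 1. 1a->1: no, aa/c meet in 1. Open state 2: 1a->2.
ab: 1b undefined. 1b->0: no, cbacc/acc meet in 1 with "cc" left. 1b->1: no, cbaa/bbbaa meet in 2 with "a" left. 1b->2: ok.
ac: 1c undefined. 1c->0: no, bccbb/cbb meet in 2 with "b" left. 1c->1: no, bccbb/cbb meet in 2 with "b" left. 1c->2: no, cac/acc meet in 2 with "c" left. Open state 3: 1c->3.
aaa: 2a undefined. 2a->0: no, cbaa/c meet in 1. 2a->1: no, cbacc/acc meet in 3 with "c" left. 2a->2: no, aa/baa meet in 2. 2a->3: no, cbacc/bccc meet in 3 with "cc" left. Open state 4: 2a->4.
abb: 2b undefined. 2b->0: no, aa/bbbaa meet in 2. 2b->1: no, aa/abbb meet in 2. 2b->2: no, aa/abbb meet in 2. 2b->3: ok.
aca: 3a undefined. 3a->0: no, aa/ccacb meet in 2. 3a->1: no, aa/bbbaa meet in 2. 3a->2: ok.
acb: 3b undefined. 3b->0: no, aa/acbaa meet in 2. 3b->1: ok.
acc: 3c undefined. 3c->0: ok.
cac: 2c undefined. 2c->0: no, acac/acc meet in 0. 2c->1: no, aa/ccacb meet in 2. 2c->2: ok.
aaab: 4b undefined. 4b->0: no, aaaba/bccc meet in 1. 4b->1: ok.
cbaa: 4a undefined. 4a->0: no, acaaa/acc meet in 0. 4a->1: no, acaaa/bccc meet in 1. 4a->2: ok.
cbac: 4c undefined. 4c->0: no, cbacc/bccc meet in 1. 4c->1: no, cbacc/ccacb meet in 3. 4c->2: ok.
All examples now run through 5 states with every (state, symbol) defined. Accept strings end in {2}, Reject strings end in {0,1,3,4}; accept={2}.

states=5 start=0 accept={2} delta: 0a->1 0b->1 0c->1 1a->2 1b->2 1c->3 2a->4 2b->3 2c->2 3a->2 3b->1 3c->0 4a->2 4b->1 4c->2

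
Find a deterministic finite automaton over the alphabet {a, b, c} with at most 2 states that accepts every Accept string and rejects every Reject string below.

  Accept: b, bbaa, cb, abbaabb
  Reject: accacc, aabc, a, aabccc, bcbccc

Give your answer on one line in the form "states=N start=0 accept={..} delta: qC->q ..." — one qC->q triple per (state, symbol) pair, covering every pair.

State merging on the prefix tree: take the shortest (then alphabetical) example prefix whose next move is undefined and point that move at state 0, else 1, else 2, ...; a target is out if some Accept/Reject pair would then sit in one state with the same input left (inseparable). If every existing state is out, open a new one.
a: 0a undefined. 0a->0: ok.
b: 0b undefined. 0b->0: no, b/a meet in 0. Open state 1: 0b->1.
c: 0c undefined. 0c->0: ok.
bb: 1b undefined. 1b->0: no, bbaa/accacc meet in 0. 1b->1: ok.
bc: 1c undefined. 1c->0: ok.
bba: 1a undefined. 1a->0: no, bbaa/accacc meet in 0. 1a->1: ok.
All examples now run through 2 states with every (state, symbol) defined. Accept strings end in {1}, Reject strings end in {0}; accept={1}.

states=2 start=0 accept={1} delta: 0a->0 0b->1 0c->0 1a->1 1b->1 1c->0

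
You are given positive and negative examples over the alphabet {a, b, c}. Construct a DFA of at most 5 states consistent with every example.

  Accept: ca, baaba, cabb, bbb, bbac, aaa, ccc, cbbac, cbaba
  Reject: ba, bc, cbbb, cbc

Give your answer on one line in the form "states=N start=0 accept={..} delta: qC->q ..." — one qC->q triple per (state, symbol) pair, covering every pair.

Fold the examples into a partial DFA from state 0: repeatedly fix the first undefined (state, symbol) met by the shortest-then-alphabetical prefix, trying targets in increasing order and rejecting any under which an Accept and a Reject string meet in one state with the same remainder; add a state when all current targets are rejected. Accepting states are where Accept strings end.
a: 0a undefined. 0a->0: ok.
b: 0b undefined. 0b->0: no, baaba/ba meet in 0. Open state 1: 0b->1.
c: 0c undefined. 0c->0: no, bbb/cbbb meet in 1 with "bb" left. 0c->1: no, ca/ba meet in 1 with "a" left. Open state 2: 0c->2.
ba: 1a undefined. 1a->0: no, baaba/ba meet in 0. 1a->1: ok.
bb: 1b undefined. 1b->0: no, bbb/ba meet in 1. 1b->1: no, baaba/ba meet in 1. 1b->2: ok.
bc: 1c undefined. 1c->0: no, aaa/bc meet in 0. 1c->1: ok.
ca: 2a undefined. 2a->0: ok.
cb: 2b undefined. 2b->0: no, cabb/cbbb meet in 2. 2b->1: no, bbb/ba meet in 1. 2b->2: no, cabb/cbbb meet in 2. Open state 3: 2b->3.
cc: 2c undefined. 2c->0: ok.
cba: 3a undefined. 3a->0: no, cbaba/ba meet in 1. 3a->1: ok.
cbb: 3b undefined. 3b->0: ok.
cbc: 3c undefined. 3c->0: no, ca/cbc meet in 0. 3c->1: ok.
All examples now run through 4 states with every (state, symbol) defined. Accept strings end in {0,2,3}, Reject strings end in {1}; accept={0,2,3}.

states=4 start=0 accept={0,2,3} delta: 0a->0 0b->1 0c->2 1a->1 1b->2 1c->1 2a->0 2b->3 2c->0 3a->1 3b->0 3c->1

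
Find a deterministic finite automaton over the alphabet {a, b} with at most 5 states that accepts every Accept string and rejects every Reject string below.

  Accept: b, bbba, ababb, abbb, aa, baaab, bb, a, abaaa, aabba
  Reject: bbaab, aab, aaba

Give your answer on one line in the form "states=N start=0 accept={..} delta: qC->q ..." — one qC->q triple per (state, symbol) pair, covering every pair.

State merging on the prefix tree: take the shortest (then alphabetical) example prefix whose next move is undefined and point that move at state 0, else 1, else 2, ...; a target is out if some Accept/Reject pair would then sit in one state with the same input left (inseparable). If every existing state is out, open a new one.
a: 0a undefined. 0a->0: no, b/aab meet in 0 with "b" left. Open state 1: 0a->1.
b: 0b undefined. 0b->0: ok.
aa: 1a undefined. 1a->0: no, b/bbaab meet in 0. 1a->1: no, baaab/bbaab meet in 1 with "b" left. Open state 2: 1a->2.
ab: 1b undefined. 1b->0: ok.
aab: 2b undefined. 2b->0: no, b/bbaab meet in 0. 2b->1: no, bbba/bbaab meet in 1. 2b->2: no, aa/bbaab meet in 2. Open state 3: 2b->3.
aaba: 3a undefined. 3a->0: no, b/aaba meet in 0. 3a->1: no, bbba/aaba meet in 1. 3a->2: no, aa/aaba meet in 2. 3a->3: ok.
aabb: 3b undefined. 3b->0: ok.
baaa: 2a undefined. 2a->0: ok.
All examples now run through 4 states with every (state, symbol) defined. Accept strings end in {0,1,2}, Reject strings end in {3}; accept={0,1,2}.

states=4 start=0 accept={0,1,2} delta: 0a->1 0b->0 1a->2 1b->0 2a->0 2b->3 3a->3 3b->0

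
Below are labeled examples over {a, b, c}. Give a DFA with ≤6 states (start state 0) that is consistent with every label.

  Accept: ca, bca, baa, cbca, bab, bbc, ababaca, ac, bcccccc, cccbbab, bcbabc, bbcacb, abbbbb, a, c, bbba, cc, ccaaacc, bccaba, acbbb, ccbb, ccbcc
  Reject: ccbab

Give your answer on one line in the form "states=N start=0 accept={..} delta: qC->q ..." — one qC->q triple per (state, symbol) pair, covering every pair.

states=4 start=0 accept={0,1,2} delta: 0a->0 0b->0 0c->1 1a->0 1b->0 1c->2 2a->0 2b->3 2c->0 3a->2 3b->0 3c->0

Grow the machine one transition at a time. Run the examples from 0; the earliest place one falls off (shortest prefix, ties alphabetical) gets sent to the lowest-numbered state that keeps every Accept/Reject pair distinguishable — a pair clashes when both reach the same state with identical unread suffix — and to a fresh state only if none does.
a: 0a undefined. 0a->0: ok.
b: 0b undefined. 0b->0: ok.
c: 0c undefined. 0c->0: no, ca/ccbab meet in 0. Open state 1: 0c->1.
ca: 1a undefined. 1a->0: ok.
cb: 1b undefined. 1b->0: ok.
cc: 1c undefined. 1c->0: no, ca/ccbab meet in 0. 1c->1: no, ca/ccbab meet in 0. Open state 2: 1c->2.
cca: 2a undefined. 2a->0: ok.
ccb: 2b undefined. 2b->0: no, ca/ccbab meet in 0. 2b->1: no, ca/ccbab meet in 0. 2b->2: no, ca/ccbab meet in 0. Open state 3: 2b->3.
ccc: 2c undefined. 2c->0: ok.
ccba: 3a undefined. 3a->0: no, ca/ccbab meet in 0. 3a->1: no, ca/ccbab meet in 0. 3a->2: ok.
ccbb: 3b undefined. 3b->0: ok.
ccbc: 3c undefined. 3c->0: ok.
All examples now run through 4 states with every (state, symbol) defined. Accept strings end in {0,1,2}, Reject strings end in {3}; accept={0,1,2}.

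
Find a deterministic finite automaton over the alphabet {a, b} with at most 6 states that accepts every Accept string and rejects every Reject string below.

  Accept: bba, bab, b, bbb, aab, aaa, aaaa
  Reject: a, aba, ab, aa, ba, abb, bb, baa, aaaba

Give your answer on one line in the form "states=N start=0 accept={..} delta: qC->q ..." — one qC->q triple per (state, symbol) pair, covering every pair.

Fold the examples into a partial DFA from state 0: repeatedly fix the first undefined (state, symbol) met by the shortest-then-alphabetical prefix, trying targets in increasing order and rejecting any under which an Accept and a Reject string meet in one state with the same remainder; add a state when all current targets are rejected. Accepting states are where Accept strings end.
a: 0a undefined. 0a->0: no, b/ab meet in 0 with "b" left. Open state 1: 0a->1.
b: 0b undefined. 0b->0: no, bba/a meet in 1. 0b->1: no, bba/aba meet in 1 with "ba" left. Open state 2: 0b->2.
aa: 1a undefined. 1a->0: no, aaa/a meet in 1. 1a->1: no, aab/ab meet in 1 with "b" left. 1a->2: no, b/aa meet in 2. Open state 3: 1a->3.
ab: 1b undefined. 1b->0: no, b/abb meet in 2. 1b->1: ok.
ba: 2a undefined. 2a->0: ok.
bb: 2b undefined. 2b->0: no, bba/a meet in 1. 2b->1: no, bba/aba meet in 3. 2b->2: no, bba/ba meet in 0. 2b->3: ok.
aaa: 3a undefined. 3a->0: no, bba/ba meet in 0. 3a->1: no, bba/a meet in 1. 3a->2: no, bba/aaaba meet in 2. 3a->3: no, bba/aba meet in 3. Open state 4: 3a->4.
aab: 3b undefined. 3b->0: no, bbb/ba meet in 0. 3b->1: no, bbb/a meet in 1. 3b->2: ok.
aaaa: 4a undefined. 4a->0: no, aaaa/ba meet in 0. 4a->1: no, aaaa/a meet in 1. 4a->2: ok.
aaab: 4b undefined. 4b->0: ok.
All examples now run through 5 states with every (state, symbol) defined. Accept strings end in {2,4}, Reject strings end in {0,1,3}; accept={2,4}.

states=5 start=0 accept={2,4} delta: 0a->1 0b->2 1a->3 1b->1 2a->0 2b->3 3a->4 3b->2 4a->2 4b->0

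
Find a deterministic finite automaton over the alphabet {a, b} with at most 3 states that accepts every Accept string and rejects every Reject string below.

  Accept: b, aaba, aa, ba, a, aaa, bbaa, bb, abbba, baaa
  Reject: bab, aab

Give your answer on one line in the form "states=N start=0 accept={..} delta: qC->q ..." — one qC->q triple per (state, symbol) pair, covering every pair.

Fold the examples into a partial DFA from state 0: repeatedly fix the first undefined (state, symbol) met by the shortest-then-alphabetical prefix, trying targets in increasing order and rejecting any under which an Accept and a Reject string meet in one state with the same remainder; add a state when all current targets are rejected. Accepting states are where Accept strings end.
a: 0a undefined. 0a->0: no, b/aab meet in 0 with "b" left. Open state 1: 0a->1.
b: 0b undefined. 0b->0: ok.
aa: 1a undefined. 1a->0: no, b/aab meet in 0. 1a->1: ok.
ab: 1b undefined. 1b->0: no, b/bab meet in 0. 1b->1: no, aaba/bab meet in 1. Open state 2: 1b->2.
abb: 2b undefined. 2b->0: ok.
aaba: 2a undefined. 2a->0: ok.
All examples now run through 3 states with every (state, symbol) defined. Accept strings end in {0,1}, Reject strings end in {2}; accept={0,1}.

states=3 start=0 accept={0,1} delta: 0a->1 0b->0 1a->1 1b->2 2a->0 2b->0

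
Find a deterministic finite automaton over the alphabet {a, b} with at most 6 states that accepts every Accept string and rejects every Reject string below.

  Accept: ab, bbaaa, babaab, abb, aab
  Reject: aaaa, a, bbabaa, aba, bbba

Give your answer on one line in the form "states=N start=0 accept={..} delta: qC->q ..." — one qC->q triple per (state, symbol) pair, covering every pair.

State merging on the prefix tree: take the shortest (then alphabetical) example prefix whose next move is undefined and point that move at state 0, else 1, else 2, ...; a target is out if some Accept/Reject pair would then sit in one state with the same input left (inseparable). If every existing state is out, open a new one.
a: 0a undefined. 0a->0: ok.
b: 0b undefined. 0b->0: no, ab/aaaa meet in 0. Open state 1: 0b->1.
ba: 1a undefined. 1a->0: ok.
bb: 1b undefined. 1b->0: no, bbaaa/aaaa meet in 0. 1b->1: no, bbaaa/aaaa meet in 0. Open state 2: 1b->2.
bba: 2a undefined. 2a->0: no, bbaaa/aaaa meet in 0. 2a->1: no, bbaaa/aaaa meet in 0. 2a->2: ok.
bbb: 2b undefined. 2b->0: ok.
All examples now run through 3 states with every (state, symbol) defined. Accept strings end in {1,2}, Reject strings end in {0}; accept={1,2}.

states=3 start=0 accept={1,2} delta: 0a->0 0b->1 1a->0 1b->2 2a->2 2b->0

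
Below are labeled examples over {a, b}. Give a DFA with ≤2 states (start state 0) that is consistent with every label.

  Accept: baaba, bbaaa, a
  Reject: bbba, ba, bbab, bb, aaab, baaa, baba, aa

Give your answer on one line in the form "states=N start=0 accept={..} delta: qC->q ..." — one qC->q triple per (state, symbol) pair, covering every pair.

State merging on the prefix tree: take the shortest (then alphabetical) example prefix whose next move is undefined and point that move at state 0, else 1, else 2, ...; a target is out if some Accept/Reject pair would then sit in one state with the same input left (inseparable). If every existing state is out, open a new one.
a: 0a undefined. 0a->0: no, a/aa meet in 0. Open state 1: 0a->1.
b: 0b undefined. 0b->0: no, bbaaa/baaa meet in 1 with "aa" left. 0b->1: ok.
aa: 1a undefined. 1a->0: ok.
bb: 1b undefined. 1b->0: ok.
All examples now run through 2 states with every (state, symbol) defined. Accept strings end in {1}, Reject strings end in {0}; accept={1}.

states=2 start=0 accept={1} delta: 0a->1 0b->1 1a->0 1b->0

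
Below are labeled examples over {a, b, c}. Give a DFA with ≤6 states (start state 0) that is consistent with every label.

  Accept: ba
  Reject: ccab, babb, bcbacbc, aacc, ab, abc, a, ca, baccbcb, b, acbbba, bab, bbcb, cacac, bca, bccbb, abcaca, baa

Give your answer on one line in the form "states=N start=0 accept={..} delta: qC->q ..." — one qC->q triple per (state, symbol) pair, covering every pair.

states=4 start=0 accept={2} delta: 0a->0 0b->1 0c->0 1a->2 1b->2 1c->3 2a->0 2b->0 2c->0 3a->0 3b->0 3c->1

Grow the machine one transition at a time. Run the examples from 0; the earliest place one falls off (shortest prefix, ties alphabetical) gets sent to the lowest-numbered state that keeps every Accept/Reject pair distinguishable — a pair clashes when both reach the same state with identical unread suffix — and to a fresh state only if none does.
a: 0a undefined. 0a->0: ok.
b: 0b undefined. 0b->0: no, ba/babb meet in 0. Open state 1: 0b->1.
c: 0c undefined. 0c->0: ok.
ba: 1a undefined. 1a->0: no, ba/aacc meet in 0. 1a->1: no, ba/ccab meet in 1. Open state 2: 1a->2.
bb: 1b undefined. 1b->0: no, ba/acbbba meet in 2. 1b->1: no, ba/acbbba meet in 2. 1b->2: ok.
bc: 1c undefined. 1c->0: no, ba/bccbb meet in 2. 1c->1: no, ba/bca meet in 2. 1c->2: no, ba/abc meet in 2. Open state 3: 1c->3.
baa: 2a undefined. 2a->0: ok.
bab: 2b undefined. 2b->0: ok.
bac: 2c undefined. 2c->0: ok.
bca: 3a undefined. 3a->0: ok.
bcb: 3b undefined. 3b->0: ok.
bcc: 3c undefined. 3c->0: no, ba/bccbb meet in 2. 3c->1: ok.
All examples now run through 4 states with every (state, symbol) defined. Accept strings end in {2}, Reject strings end in {0,1,3}; accept={2}.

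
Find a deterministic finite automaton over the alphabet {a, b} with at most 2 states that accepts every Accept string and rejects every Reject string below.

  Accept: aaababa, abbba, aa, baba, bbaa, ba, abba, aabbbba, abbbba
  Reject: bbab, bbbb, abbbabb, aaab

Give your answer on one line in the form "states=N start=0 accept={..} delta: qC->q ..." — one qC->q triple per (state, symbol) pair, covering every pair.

states=2 start=0 accept={0} delta: 0a->0 0b->1 1a->0 1b->1

Fold the examples into a partial DFA from state 0: repeatedly fix the first undefined (state, symbol) met by the shortest-then-alphabetical prefix, trying targets in increasing order and rejecting any under which an Accept and a Reject string meet in one state with the same remainder; add a state when all current targets are rejected. Accepting states are where Accept strings end.
a: 0a undefined. 0a->0: ok.
b: 0b undefined. 0b->0: no, aaababa/bbab meet in 0. Open state 1: 0b->1.
ba: 1a undefined. 1a->0: ok.
bb: 1b undefined. 1b->0: no, aaababa/bbbb meet in 0. 1b->1: ok.
All examples now run through 2 states with every (state, symbol) defined. Accept strings end in {0}, Reject strings end in {1}; accept={0}.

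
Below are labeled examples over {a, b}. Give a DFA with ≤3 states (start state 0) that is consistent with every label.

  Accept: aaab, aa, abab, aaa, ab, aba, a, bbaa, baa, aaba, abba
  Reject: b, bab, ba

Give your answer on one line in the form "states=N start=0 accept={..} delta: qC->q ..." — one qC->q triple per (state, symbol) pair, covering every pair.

states=3 start=0 accept={1} delta: 0a->1 0b->2 1a->1 1b->1 2a->0 2b->0

Fold the examples into a partial DFA from state 0: repeatedly fix the first undefined (state, symbol) met by the shortest-then-alphabetical prefix, trying targets in increasing order and rejecting any under which an Accept and a Reject string meet in one state with the same remainder; add a state when all current targets are rejected. Accepting states are where Accept strings end.
a: 0a undefined. 0a->0: no, aaab/b meet in 0 with "b" left. Open state 1: 0a->1.
b: 0b undefined. 0b->0: no, ab/bab meet in 1 with "b" left. 0b->1: no, aa/ba meet in 1 with "a" left. Open state 2: 0b->2.
aa: 1a undefined. 1a->0: no, aaba/ba meet in 2 with "a" left. 1a->1: ok.
ab: 1b undefined. 1b->0: no, abba/ba meet in 2 with "a" left. 1b->1: ok.
ba: 2a undefined. 2a->0: ok.
bb: 2b undefined. 2b->0: ok.
All examples now run through 3 states with every (state, symbol) defined. Accept strings end in {1}, Reject strings end in {0,2}; accept={1}.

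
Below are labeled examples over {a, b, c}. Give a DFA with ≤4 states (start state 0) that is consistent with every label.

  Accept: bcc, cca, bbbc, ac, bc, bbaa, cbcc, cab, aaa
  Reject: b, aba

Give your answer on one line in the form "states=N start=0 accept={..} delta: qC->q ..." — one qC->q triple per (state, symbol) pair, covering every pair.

Grow the machine one transition at a time. Run the examples from 0; the earliest place one falls off (shortest prefix, ties alphabetical) gets sent to the lowest-numbered state that keeps every Accept/Reject pair distinguishable — a pair clashes when both reach the same state with identical unread suffix — and to a fresh state only if none does.
a: 0a undefined. 0a->0: ok.
b: 0b undefined. 0b->0: no, bbaa/b meet in 0. Open state 1: 0b->1.
c: 0c undefined. 0c->0: no, cab/b meet in 1. 0c->1: no, ac/b meet in 1. Open state 2: 0c->2.
bb: 1b undefined. 1b->0: ok.
bc: 1c undefined. 1c->0: ok.
ca: 2a undefined. 2a->0: no, cab/b meet in 1. 2a->1: ok.
cb: 2b undefined. 2b->0: ok.
cc: 2c undefined. 2c->0: ok.
aba: 1a undefined. 1a->0: no, cca/aba meet in 0. 1a->1: ok.
All examples now run through 3 states with every (state, symbol) defined. Accept strings end in {0,2}, Reject strings end in {1}; accept={0,2}.

states=3 start=0 accept={0,2} delta: 0a->0 0b->1 0c->2 1a->1 1b->0 1c->0 2a->1 2b->0 2c->0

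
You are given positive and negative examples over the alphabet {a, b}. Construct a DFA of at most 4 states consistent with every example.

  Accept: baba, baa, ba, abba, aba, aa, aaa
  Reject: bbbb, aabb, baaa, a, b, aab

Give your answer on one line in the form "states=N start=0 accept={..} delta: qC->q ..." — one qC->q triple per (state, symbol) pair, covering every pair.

State merging on the prefix tree: take the shortest (then alphabetical) example prefix whose next move is undefined and point that move at state 0, else 1, else 2, ...; a target is out if some Accept/Reject pair would then sit in one state with the same input left (inseparable). If every existing state is out, open a new one.
a: 0a undefined. 0a->0: no, aa/a meet in 0. Open state 1: 0a->1.
b: 0b undefined. 0b->0: no, ba/a meet in 1. 0b->1: ok.
aa: 1a undefined. 1a->0: no, baba/baaa meet in 0. 1a->1: no, baa/baaa meet in 1. Open state 2: 1a->2.
ab: 1b undefined. 1b->0: no, aba/a meet in 1. 1b->1: ok.
aaa: 2a undefined. 2a->0: ok.
aab: 2b undefined. 2b->0: no, baba/bbbb meet in 1. 2b->1: ok.
All examples now run through 3 states with every (state, symbol) defined. Accept strings end in {0,2}, Reject strings end in {1}; accept={0,2}.

states=3 start=0 accept={0,2} delta: 0a->1 0b->1 1a->2 1b->1 2a->0 2b->1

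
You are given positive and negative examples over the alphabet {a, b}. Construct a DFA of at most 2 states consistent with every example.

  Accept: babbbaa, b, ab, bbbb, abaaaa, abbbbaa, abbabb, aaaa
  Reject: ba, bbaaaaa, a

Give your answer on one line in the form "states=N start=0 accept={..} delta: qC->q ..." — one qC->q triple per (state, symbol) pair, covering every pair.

states=2 start=0 accept={0} delta: 0a->1 0b->0 1a->0 1b->0

Grow the machine one transition at a time. Run the examples from 0; the earliest place one falls off (shortest prefix, ties alphabetical) gets sent to the lowest-numbered state that keeps every Accept/Reject pair distinguishable — a pair clashes when both reach the same state with identical unread suffix — and to a fresh state only if none does.
a: 0a undefined. 0a->0: no, aaaa/a meet in 0. Open state 1: 0a->1.
b: 0b undefined. 0b->0: ok.
aa: 1a undefined. 1a->0: ok.
ab: 1b undefined. 1b->0: ok.
All examples now run through 2 states with every (state, symbol) defined. Accept strings end in {0}, Reject strings end in {1}; accept={0}.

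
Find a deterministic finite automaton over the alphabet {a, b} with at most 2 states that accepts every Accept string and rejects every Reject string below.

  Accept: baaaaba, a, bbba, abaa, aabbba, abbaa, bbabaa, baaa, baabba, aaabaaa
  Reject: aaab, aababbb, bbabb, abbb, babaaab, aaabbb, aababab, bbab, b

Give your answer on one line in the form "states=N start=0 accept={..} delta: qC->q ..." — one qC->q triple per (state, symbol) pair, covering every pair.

State merging on the prefix tree: take the shortest (then alphabetical) example prefix whose next move is undefined and point that move at state 0, else 1, else 2, ...; a target is out if some Accept/Reject pair would then sit in one state with the same input left (inseparable). If every existing state is out, open a new one.
a: 0a undefined. 0a->0: ok.
b: 0b undefined. 0b->0: no, baaaaba/aaab meet in 0. Open state 1: 0b->1.
ba: 1a undefined. 1a->0: ok.
bb: 1b undefined. 1b->0: no, baaaaba/bbabb meet in 0. 1b->1: ok.
All examples now run through 2 states with every (state, symbol) defined. Accept strings end in {0}, Reject strings end in {1}; accept={0}.

states=2 start=0 accept={0} delta: 0a->0 0b->1 1a->0 1b->1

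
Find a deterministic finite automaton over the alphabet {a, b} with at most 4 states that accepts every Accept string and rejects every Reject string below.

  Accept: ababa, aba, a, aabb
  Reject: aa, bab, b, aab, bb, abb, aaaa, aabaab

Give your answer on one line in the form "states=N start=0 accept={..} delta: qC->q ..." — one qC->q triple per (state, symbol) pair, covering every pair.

states=4 start=0 accept={1} delta: 0a->1 0b->0 1a->2 1b->0 2a->1 2b->3 3a->0 3b->1

State merging on the prefix tree: take the shortest (then alphabetical) example prefix whose next move is undefined and point that move at state 0, else 1, else 2, ...; a target is out if some Accept/Reject pair would then sit in one state with the same input left (inseparable). If every existing state is out, open a new one.
a: 0a undefined. 0a->0: no, a/aa meet in 0. Open state 1: 0a->1.
b: 0b undefined. 0b->0: ok.
aa: 1a undefined. 1a->0: no, aabb/aa meet in 0. 1a->1: no, a/aa meet in 1. Open state 2: 1a->2.
ab: 1b undefined. 1b->0: ok.
aaa: 2a undefined. 2a->0: no, ababa/aaaa meet in 1. 2a->1: ok.
aab: 2b undefined. 2b->0: no, aabb/bab meet in 0. 2b->1: no, ababa/aab meet in 1. 2b->2: no, aabb/aa meet in 2. Open state 3: 2b->3.
aaba: 3a undefined. 3a->0: ok.
aabb: 3b undefined. 3b->0: no, aabb/bab meet in 0. 3b->1: ok.
All examples now run through 4 states with every (state, symbol) defined. Accept strings end in {1}, Reject strings end in {0,2,3}; accept={1}.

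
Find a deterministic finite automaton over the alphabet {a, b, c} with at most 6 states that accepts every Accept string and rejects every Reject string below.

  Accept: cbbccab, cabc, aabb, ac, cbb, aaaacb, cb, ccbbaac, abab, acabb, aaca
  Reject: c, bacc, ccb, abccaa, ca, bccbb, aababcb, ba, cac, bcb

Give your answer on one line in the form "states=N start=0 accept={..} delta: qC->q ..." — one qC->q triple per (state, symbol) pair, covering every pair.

State merging on the prefix tree: take the shortest (then alphabetical) example prefix whose next move is undefined and point that move at state 0, else 1, else 2, ...; a target is out if some Accept/Reject pair would then sit in one state with the same input left (inseparable). If every existing state is out, open a new one.
a: 0a undefined. 0a->0: no, ac/c meet in 0 with "c" left. Open state 1: 0a->1.
b: 0b undefined. 0b->0: no, cb/bcb meet in 0 with "cb" left. 0b->1: ok.
c: 0c undefined. 0c->0: no, ac/cac meet in 1 with "c" left. 0c->1: ok.
aa: 1a undefined. 1a->0: no, cabc/bacc meet in 1 with "c" left. 1a->1: no, ac/cac meet in 1 with "c" left. Open state 2: 1a->2.
ab: 1b undefined. 1b->0: no, cbb/c meet in 1. 1b->1: no, cbb/c meet in 1. 1b->2: no, cb/ca meet in 2. Open state 3: 1b->3.
ac: 1c undefined. 1c->0: no, cbb/bccbb meet in 3 with "b" left. 1c->1: no, ac/c meet in 1. 1c->2: no, ac/ca meet in 2. 1c->3: no, cbb/ccb meet in 3 with "b" left. Open state 4: 1c->4.
aaa: 2a undefined. 2a->0: no, aaaacb/ccb meet in 4 with "b" left. 2a->1: ok.
aab: 2b undefined. 2b->0: no, cabc/c meet in 1. 2b->1: ok.
aac: 2c undefined. 2c->0: no, aaaacb/c meet in 1. 2c->1: no, cabc/bacc meet in 4. 2c->2: no, aaaacb/c meet in 1. 2c->3: no, aabb/cac meet in 3. 2c->4: no, cabc/cac meet in 4. Open state 5: 2c->5.
aba: 3a undefined. 3a->0: no, abab/c meet in 1. 3a->1: ok.
abc: 3c undefined. 3c->0: ok.
aca: 4a undefined. 4a->0: ok.
bcb: 4b undefined. 4b->0: ok.
bcc: 4c undefined. 4c->0: no, aabb/bccbb meet in 3. 4c->1: no, cbb/bccbb meet in 3 with "b" left. 4c->2: no, aabb/bccbb meet in 3. 4c->3: ok.
cbb: 3b undefined. 3b->0: no, cbbccab/c meet in 1. 3b->1: no, cbbccab/bccbb meet in 3. 3b->2: no, cbb/ca meet in 2. 3b->3: no, cbbccab/c meet in 1. 3b->4: ok.
aaca: 5a undefined. 5a->0: no, aaca/ccb meet in 0. 5a->1: no, aaca/c meet in 1. 5a->2: no, aaca/ca meet in 2. 5a->3: ok.
bacc: 5c undefined. 5c->0: ok.
aaaacb: 5b undefined. 5b->0: no, aaaacb/bacc meet in 0. 5b->1: no, aaaacb/c meet in 1. 5b->2: no, aaaacb/ca meet in 2. 5b->3: ok.
All examples now run through 6 states with every (state, symbol) defined. Accept strings end in {3,4}, Reject strings end in {0,1,2,5}; accept={3,4}.

states=6 start=0 accept={3,4} delta: 0a->1 0b->1 0c->1 1a->2 1b->3 1c->4 2a->1 2b->1 2c->5 3a->1 3b->4 3c->0 4a->0 4b->0 4c->3 5a->3 5b->3 5c->0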